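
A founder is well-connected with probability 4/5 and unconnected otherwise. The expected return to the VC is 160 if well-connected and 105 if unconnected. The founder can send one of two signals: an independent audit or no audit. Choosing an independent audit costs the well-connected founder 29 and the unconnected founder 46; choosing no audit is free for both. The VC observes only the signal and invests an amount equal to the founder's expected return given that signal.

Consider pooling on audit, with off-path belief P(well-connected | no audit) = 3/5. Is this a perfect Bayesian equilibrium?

At the pooled signal (audit) the VC holds the prior 4/5 and pays 4/5·160 + 1/5·105 = 149. Off-path (no audit) belief 3/5 gives 3/5·160 + 2/5·105 = 138.
Well-connected: audit gives 149 − 29 = 120; no audit gives 138 − 0 = 138. Deviates. ✗
Unconnected: audit gives 149 − 46 = 103; no audit gives 138 − 0 = 138. Deviates. ✗

No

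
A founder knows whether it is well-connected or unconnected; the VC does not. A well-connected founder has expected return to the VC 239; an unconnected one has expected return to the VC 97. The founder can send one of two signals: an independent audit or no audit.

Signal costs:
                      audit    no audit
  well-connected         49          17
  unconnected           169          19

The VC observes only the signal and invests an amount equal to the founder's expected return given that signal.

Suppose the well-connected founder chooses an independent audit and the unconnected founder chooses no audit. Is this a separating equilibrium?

Yes

If types separate, audit earns payment 239 and no audit earns 97.
Well-connected: audit gives 239 − 49 = 190; no audit gives 97 − 17 = 80. No deviation. ✓
Unconnected: no audit gives 97 − 19 = 78; audit gives 239 − 169 = 70. No deviation. ✓
Neither type gains from mimicking the other.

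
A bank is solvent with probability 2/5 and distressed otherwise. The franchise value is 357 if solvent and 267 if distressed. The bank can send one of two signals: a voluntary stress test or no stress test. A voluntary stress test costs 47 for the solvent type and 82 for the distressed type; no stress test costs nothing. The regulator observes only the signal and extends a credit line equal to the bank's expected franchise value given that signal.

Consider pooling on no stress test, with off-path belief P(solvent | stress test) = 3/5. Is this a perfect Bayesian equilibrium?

Yes

At the pooled signal (no stress test) the regulator holds the prior 2/5 and pays 2/5·357 + 3/5·267 = 303. Off-path (stress test) belief 3/5 gives 3/5·357 + 2/5·267 = 321.
Solvent: no stress test gives 303 − 0 = 303; stress test gives 321 − 47 = 274. Stays. ✓
Distressed: no stress test gives 303 − 0 = 303; stress test gives 321 − 82 = 239. Stays. ✓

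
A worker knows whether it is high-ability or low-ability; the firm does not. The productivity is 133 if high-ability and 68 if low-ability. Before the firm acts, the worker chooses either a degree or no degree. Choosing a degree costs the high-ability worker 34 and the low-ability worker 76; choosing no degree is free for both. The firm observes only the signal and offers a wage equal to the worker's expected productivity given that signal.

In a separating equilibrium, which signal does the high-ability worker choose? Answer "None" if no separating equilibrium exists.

degree

Try high-ability → degree, low-ability → no degree:
  If types separate, degree earns payment 133 and no degree earns 68.
  High-ability: degree gives 133 − 34 = 99; no degree gives 68 − 0 = 68. No deviation. ✓
  Low-ability: no degree gives 68 − 0 = 68; degree gives 133 − 76 = 57. No deviation. ✓
Both hold — the high-ability type sends degree.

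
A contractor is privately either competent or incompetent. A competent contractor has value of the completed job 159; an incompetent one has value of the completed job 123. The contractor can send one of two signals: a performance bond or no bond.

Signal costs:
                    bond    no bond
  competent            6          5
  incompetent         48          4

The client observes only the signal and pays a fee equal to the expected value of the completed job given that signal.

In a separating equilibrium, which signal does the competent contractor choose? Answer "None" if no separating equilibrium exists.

Try competent → bond, incompetent → no bond:
  Under separation the client infers type exactly: bond → competent (pays 159), no bond → incompetent (pays 123).
  Competent: bond gives 159 − 6 = 153; no bond gives 123 − 5 = 118. No deviation. ✓
  Incompetent: no bond gives 123 − 4 = 119; bond gives 159 − 48 = 111. No deviation. ✓
Both hold — the competent type sends bond.

bond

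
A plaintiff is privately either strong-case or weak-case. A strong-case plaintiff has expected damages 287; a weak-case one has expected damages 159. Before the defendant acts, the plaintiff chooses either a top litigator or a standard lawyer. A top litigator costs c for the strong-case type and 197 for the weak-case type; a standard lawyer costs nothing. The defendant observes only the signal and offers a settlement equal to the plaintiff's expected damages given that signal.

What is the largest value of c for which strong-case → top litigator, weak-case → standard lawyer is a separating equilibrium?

Under separation: top litigator → strong-case (pays 287); standard lawyer → weak-case (pays 159).
Weak-case: 159 − 0 = 159 ≥ 287 − 197 = 90. Holds regardless of c. ✓
Strong-case: 287 − c ≥ 159 − 0, so c ≤ 287 − 159 = 128.

128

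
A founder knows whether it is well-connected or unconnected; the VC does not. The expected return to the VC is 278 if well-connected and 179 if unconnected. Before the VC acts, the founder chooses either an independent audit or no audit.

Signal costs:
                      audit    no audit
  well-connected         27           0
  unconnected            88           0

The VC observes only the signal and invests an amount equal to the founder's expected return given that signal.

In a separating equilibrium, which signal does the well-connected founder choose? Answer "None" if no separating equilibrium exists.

Try well-connected → audit, unconnected → no audit:
  Under separation the VC infers type exactly: audit → well-connected (pays 278), no audit → unconnected (pays 179).
  Well-connected: audit gives 278 − 27 = 251; no audit gives 179 − 0 = 179. No deviation. ✓
  Unconnected: no audit gives 179 − 0 = 179; audit gives 278 − 88 = 190. Would deviate. ✗
Try well-connected → no audit, unconnected → audit:
  Under separation the VC infers type exactly: no audit → well-connected (pays 278), audit → unconnected (pays 179).
  Well-connected: no audit gives 278 − 0 = 278; audit gives 179 − 27 = 152. No deviation. ✓
  Unconnected: audit gives 179 − 88 = 91; no audit gives 278 − 0 = 278. Would deviate. ✗
Neither assignment is incentive-compatible.

None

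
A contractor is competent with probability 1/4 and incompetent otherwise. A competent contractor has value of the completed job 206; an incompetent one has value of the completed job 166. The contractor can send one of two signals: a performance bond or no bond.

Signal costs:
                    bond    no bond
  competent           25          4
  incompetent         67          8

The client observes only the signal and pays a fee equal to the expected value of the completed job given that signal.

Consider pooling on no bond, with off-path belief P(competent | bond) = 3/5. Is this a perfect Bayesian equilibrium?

On the equilibrium path (no bond) the client holds the prior 1/4 and pays 1/4·206 + 3/4·166 = 176. Off-path (bond) belief 3/5 gives 3/5·206 + 2/5·166 = 190.
Competent: no bond gives 176 − 4 = 172; bond gives 190 − 25 = 165. Stays. ✓
Incompetent: no bond gives 176 − 8 = 168; bond gives 190 − 67 = 123. Stays. ✓
Beliefs are Bayes-consistent on-path and both types best-respond.

Yes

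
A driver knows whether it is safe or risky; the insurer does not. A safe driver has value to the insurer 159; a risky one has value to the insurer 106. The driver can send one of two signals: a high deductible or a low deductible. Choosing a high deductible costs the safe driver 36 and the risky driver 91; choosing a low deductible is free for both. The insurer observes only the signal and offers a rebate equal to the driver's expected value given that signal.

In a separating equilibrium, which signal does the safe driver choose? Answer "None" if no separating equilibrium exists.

Try safe → high deductible, risky → low deductible:
  If types separate, high deductible earns payment 159 and low deductible earns 106.
  Safe: high deductible gives 159 − 36 = 123; low deductible gives 106 − 0 = 106. No deviation. ✓
  Risky: low deductible gives 106 − 0 = 106; high deductible gives 159 − 91 = 68. No deviation. ✓
Both hold — the safe type sends high deductible.

high deductible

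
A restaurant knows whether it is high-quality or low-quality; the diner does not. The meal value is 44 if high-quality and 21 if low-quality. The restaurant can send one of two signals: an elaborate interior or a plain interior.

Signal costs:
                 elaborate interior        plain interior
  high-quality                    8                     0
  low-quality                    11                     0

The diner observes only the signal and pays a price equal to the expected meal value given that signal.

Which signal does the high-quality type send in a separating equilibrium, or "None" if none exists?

None

Try high-quality → elaborate interior, low-quality → plain interior:
  Under separation the diner infers type exactly: elaborate interior → high-quality (pays 44), plain interior → low-quality (pays 21).
  High-quality: elaborate interior gives 44 − 8 = 36; plain interior gives 21 − 0 = 21. No deviation. ✓
  Low-quality: plain interior gives 21 − 0 = 21; elaborate interior gives 44 − 11 = 33. Would deviate. ✗
Try high-quality → plain interior, low-quality → elaborate interior:
  Under separation the diner infers type exactly: plain interior → high-quality (pays 44), elaborate interior → low-quality (pays 21).
  High-quality: plain interior gives 44 − 0 = 44; elaborate interior gives 21 − 8 = 13. No deviation. ✓
  Low-quality: elaborate interior gives 21 − 11 = 10; plain interior gives 44 − 0 = 44. Would deviate. ✗
Neither assignment is incentive-compatible.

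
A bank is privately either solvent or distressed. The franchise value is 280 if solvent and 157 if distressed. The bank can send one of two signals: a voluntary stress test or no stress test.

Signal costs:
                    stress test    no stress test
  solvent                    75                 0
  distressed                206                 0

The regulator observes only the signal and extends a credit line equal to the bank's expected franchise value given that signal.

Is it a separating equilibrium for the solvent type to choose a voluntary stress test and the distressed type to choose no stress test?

Yes

If types separate, stress test earns payment 280 and no stress test earns 157.
Solvent: stress test gives 280 − 75 = 205; no stress test gives 157 − 0 = 157. No deviation. ✓
Distressed: no stress test gives 157 − 0 = 157; stress test gives 280 − 206 = 74. No deviation. ✓
Both incentive constraints hold.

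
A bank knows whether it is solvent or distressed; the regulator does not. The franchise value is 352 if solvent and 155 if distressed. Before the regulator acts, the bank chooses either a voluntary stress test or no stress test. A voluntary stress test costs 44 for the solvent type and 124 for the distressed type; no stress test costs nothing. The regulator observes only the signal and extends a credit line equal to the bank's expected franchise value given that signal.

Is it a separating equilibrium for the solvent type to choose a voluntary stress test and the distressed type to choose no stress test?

No

Under separation the regulator infers type exactly: stress test → solvent (pays 352), no stress test → distressed (pays 155).
Solvent: stress test gives 352 − 44 = 308; no stress test gives 155 − 0 = 155. No deviation. ✓
Distressed: no stress test gives 155 − 0 = 155; stress test gives 352 − 124 = 228. Would deviate. ✗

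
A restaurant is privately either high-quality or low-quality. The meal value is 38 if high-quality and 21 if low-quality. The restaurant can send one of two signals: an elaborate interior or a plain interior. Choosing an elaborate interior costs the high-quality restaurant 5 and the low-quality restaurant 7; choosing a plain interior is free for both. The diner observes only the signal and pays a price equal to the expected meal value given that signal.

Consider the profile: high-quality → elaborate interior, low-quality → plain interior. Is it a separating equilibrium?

If types separate, elaborate interior earns payment 38 and plain interior earns 21.
High-quality: elaborate interior gives 38 − 5 = 33; plain interior gives 21 − 0 = 21. No deviation. ✓
Low-quality: plain interior gives 21 − 0 = 21; elaborate interior gives 38 − 7 = 31. Would deviate. ✗

No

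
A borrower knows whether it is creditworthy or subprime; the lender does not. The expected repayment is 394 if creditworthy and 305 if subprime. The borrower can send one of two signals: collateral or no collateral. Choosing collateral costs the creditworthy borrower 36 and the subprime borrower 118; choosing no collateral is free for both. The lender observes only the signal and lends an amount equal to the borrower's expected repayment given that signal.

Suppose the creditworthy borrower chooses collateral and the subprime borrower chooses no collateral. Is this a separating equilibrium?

Yes

If types separate, collateral earns payment 394 and no collateral earns 305.
Creditworthy: collateral gives 394 − 36 = 358; no collateral gives 305 − 0 = 305. No deviation. ✓
Subprime: no collateral gives 305 − 0 = 305; collateral gives 394 − 118 = 276. No deviation. ✓
Neither type gains from mimicking the other.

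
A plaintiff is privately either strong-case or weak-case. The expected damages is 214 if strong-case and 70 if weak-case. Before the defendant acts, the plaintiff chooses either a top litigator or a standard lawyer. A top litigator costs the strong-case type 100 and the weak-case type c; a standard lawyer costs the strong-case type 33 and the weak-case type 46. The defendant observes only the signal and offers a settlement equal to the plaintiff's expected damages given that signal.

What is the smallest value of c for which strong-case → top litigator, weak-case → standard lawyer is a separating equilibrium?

190

Under separation: top litigator → strong-case (pays 214); standard lawyer → weak-case (pays 70).
Strong-case: 214 − 100 = 114 ≥ 70 − 33 = 37. Holds regardless of c. ✓
Weak-case: 70 − 46 ≥ 214 − c, so c ≥ 214 − 24 = 190.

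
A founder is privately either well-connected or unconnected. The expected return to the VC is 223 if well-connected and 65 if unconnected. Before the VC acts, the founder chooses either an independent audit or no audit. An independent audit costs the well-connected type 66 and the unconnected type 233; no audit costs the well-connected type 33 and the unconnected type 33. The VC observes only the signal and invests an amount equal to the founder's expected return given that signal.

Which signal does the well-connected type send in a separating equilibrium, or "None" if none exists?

Try well-connected → audit, unconnected → no audit:
  If types separate, audit earns payment 223 and no audit earns 65.
  Well-connected: audit gives 223 − 66 = 157; no audit gives 65 − 33 = 32. No deviation. ✓
  Unconnected: no audit gives 65 − 33 = 32; audit gives 223 − 233 = -10. No deviation. ✓
Both hold — the well-connected type sends audit.

audit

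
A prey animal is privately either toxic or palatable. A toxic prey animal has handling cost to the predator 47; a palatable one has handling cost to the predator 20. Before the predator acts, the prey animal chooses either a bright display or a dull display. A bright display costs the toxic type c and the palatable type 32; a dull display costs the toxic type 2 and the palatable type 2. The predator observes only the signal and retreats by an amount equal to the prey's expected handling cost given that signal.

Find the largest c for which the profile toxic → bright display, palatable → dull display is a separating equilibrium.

Under separation: bright display → toxic (pays 47); dull display → palatable (pays 20).
Palatable: 20 − 2 = 18 ≥ 47 − 32 = 15. Holds regardless of c. ✓
Toxic: 47 − c ≥ 20 − 2, so c ≤ 47 − 18 = 29.

29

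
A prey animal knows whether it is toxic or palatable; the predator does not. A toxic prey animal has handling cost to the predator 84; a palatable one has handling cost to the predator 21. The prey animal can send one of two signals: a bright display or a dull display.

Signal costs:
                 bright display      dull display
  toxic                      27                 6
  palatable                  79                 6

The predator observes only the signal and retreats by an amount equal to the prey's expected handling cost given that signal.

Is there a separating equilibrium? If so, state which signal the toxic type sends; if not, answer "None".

Try toxic → bright display, palatable → dull display:
  Under separation the predator infers type exactly: bright display → toxic (pays 84), dull display → palatable (pays 21).
  Toxic: bright display gives 84 − 27 = 57; dull display gives 21 − 6 = 15. No deviation. ✓
  Palatable: dull display gives 21 − 6 = 15; bright display gives 84 − 79 = 5. No deviation. ✓
Both hold — the toxic type sends bright display.

bright display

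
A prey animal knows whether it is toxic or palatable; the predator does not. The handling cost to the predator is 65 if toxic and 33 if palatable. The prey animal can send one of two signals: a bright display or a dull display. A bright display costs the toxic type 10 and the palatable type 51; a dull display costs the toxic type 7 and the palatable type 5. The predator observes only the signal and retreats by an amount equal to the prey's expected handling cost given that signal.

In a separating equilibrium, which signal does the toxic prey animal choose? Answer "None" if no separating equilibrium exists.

Try toxic → bright display, palatable → dull display:
  Under separation the predator infers type exactly: bright display → toxic (pays 65), dull display → palatable (pays 33).
  Toxic: bright display gives 65 − 10 = 55; dull display gives 33 − 7 = 26. No deviation. ✓
  Palatable: dull display gives 33 − 5 = 28; bright display gives 65 − 51 = 14. No deviation. ✓
Both hold — the toxic type sends bright display.

bright display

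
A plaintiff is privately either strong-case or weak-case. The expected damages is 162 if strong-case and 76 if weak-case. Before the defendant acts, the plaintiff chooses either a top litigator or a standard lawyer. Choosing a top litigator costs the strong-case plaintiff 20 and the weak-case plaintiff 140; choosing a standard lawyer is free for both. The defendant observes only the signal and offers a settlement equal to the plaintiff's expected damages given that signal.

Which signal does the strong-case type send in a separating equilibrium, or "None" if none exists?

top litigator

Try strong-case → top litigator, weak-case → standard lawyer:
  If types separate, top litigator earns payment 162 and standard lawyer earns 76.
  Strong-case: top litigator gives 162 − 20 = 142; standard lawyer gives 76 − 0 = 76. No deviation. ✓
  Weak-case: standard lawyer gives 76 − 0 = 76; top litigator gives 162 − 140 = 22. No deviation. ✓
Both hold — the strong-case type sends top litigator.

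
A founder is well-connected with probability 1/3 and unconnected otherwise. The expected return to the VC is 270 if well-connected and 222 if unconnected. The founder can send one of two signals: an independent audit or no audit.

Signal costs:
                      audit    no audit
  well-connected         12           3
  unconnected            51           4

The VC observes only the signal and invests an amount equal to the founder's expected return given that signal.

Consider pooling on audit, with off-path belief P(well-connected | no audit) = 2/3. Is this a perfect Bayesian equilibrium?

At the pooled signal (audit) the VC holds the prior 1/3 and pays 1/3·270 + 2/3·222 = 238. Off-path (no audit) belief 2/3 gives 2/3·270 + 1/3·222 = 254.
Well-connected: audit gives 238 − 12 = 226; no audit gives 254 − 3 = 251. Deviates. ✗
Unconnected: audit gives 238 − 51 = 187; no audit gives 254 − 4 = 250. Deviates. ✗

No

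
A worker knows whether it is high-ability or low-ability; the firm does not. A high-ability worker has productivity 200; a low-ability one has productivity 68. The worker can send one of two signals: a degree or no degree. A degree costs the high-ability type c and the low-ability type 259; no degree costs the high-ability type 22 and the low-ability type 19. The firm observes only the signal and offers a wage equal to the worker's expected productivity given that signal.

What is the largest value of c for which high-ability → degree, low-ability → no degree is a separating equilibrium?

154

Under separation: degree → high-ability (pays 200); no degree → low-ability (pays 68).
Low-ability: 68 − 19 = 49 ≥ 200 − 259 = -59. Holds regardless of c. ✓
High-ability: 200 − c ≥ 68 − 22, so c ≤ 200 − 46 = 154.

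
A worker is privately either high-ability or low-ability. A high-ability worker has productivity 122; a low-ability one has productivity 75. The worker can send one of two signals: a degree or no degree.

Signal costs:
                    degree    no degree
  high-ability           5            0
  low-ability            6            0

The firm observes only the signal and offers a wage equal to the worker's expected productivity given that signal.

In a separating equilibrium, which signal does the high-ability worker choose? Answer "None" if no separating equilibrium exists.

None

Try high-ability → degree, low-ability → no degree:
  If types separate, degree earns payment 122 and no degree earns 75.
  High-ability: degree gives 122 − 5 = 117; no degree gives 75 − 0 = 75. No deviation. ✓
  Low-ability: no degree gives 75 − 0 = 75; degree gives 122 − 6 = 116. Would deviate. ✗
Try high-ability → no degree, low-ability → degree:
  If types separate, no degree earns payment 122 and degree earns 75.
  High-ability: no degree gives 122 − 0 = 122; degree gives 75 − 5 = 70. No deviation. ✓
  Low-ability: degree gives 75 − 6 = 69; no degree gives 122 − 0 = 122. Would deviate. ✗
Neither assignment is incentive-compatible.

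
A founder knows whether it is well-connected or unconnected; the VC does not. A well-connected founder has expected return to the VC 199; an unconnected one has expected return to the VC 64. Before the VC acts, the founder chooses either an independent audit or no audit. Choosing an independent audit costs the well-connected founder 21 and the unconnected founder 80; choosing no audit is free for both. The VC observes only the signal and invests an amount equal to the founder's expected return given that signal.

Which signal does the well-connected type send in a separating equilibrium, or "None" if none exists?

Try well-connected → audit, unconnected → no audit:
  If types separate, audit earns payment 199 and no audit earns 64.
  Well-connected: audit gives 199 − 21 = 178; no audit gives 64 − 0 = 64. No deviation. ✓
  Unconnected: no audit gives 64 − 0 = 64; audit gives 199 − 80 = 119. Would deviate. ✗
Try well-connected → no audit, unconnected → audit:
  If types separate, no audit earns payment 199 and audit earns 64.
  Well-connected: no audit gives 199 − 0 = 199; audit gives 64 − 21 = 43. No deviation. ✓
  Unconnected: audit gives 64 − 80 = -16; no audit gives 199 − 0 = 199. Would deviate. ✗
Neither assignment is incentive-compatible.

None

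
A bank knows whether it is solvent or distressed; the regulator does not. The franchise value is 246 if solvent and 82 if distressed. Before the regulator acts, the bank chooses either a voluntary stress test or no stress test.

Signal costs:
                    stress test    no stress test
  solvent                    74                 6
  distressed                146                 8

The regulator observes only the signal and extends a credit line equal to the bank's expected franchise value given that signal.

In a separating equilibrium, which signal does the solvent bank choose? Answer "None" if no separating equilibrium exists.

Try solvent → stress test, distressed → no stress test:
  If types separate, stress test earns payment 246 and no stress test earns 82.
  Solvent: stress test gives 246 − 74 = 172; no stress test gives 82 − 6 = 76. No deviation. ✓
  Distressed: no stress test gives 82 − 8 = 74; stress test gives 246 − 146 = 100. Would deviate. ✗
Try solvent → no stress test, distressed → stress test:
  If types separate, no stress test earns payment 246 and stress test earns 82.
  Solvent: no stress test gives 246 − 6 = 240; stress test gives 82 − 74 = 8. No deviation. ✓
  Distressed: stress test gives 82 − 146 = -64; no stress test gives 246 − 8 = 238. Would deviate. ✗
Neither assignment is incentive-compatible.

None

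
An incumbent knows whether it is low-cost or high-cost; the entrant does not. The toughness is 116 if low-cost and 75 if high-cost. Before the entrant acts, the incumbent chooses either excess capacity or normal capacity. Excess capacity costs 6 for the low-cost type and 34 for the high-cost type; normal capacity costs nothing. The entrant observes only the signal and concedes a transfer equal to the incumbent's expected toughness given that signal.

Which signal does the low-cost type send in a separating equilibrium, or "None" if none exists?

Try low-cost → excess capacity, high-cost → normal capacity:
  If types separate, excess capacity earns payment 116 and normal capacity earns 75.
  Low-cost: excess capacity gives 116 − 6 = 110; normal capacity gives 75 − 0 = 75. No deviation. ✓
  High-cost: normal capacity gives 75 − 0 = 75; excess capacity gives 116 − 34 = 82. Would deviate. ✗
Try low-cost → normal capacity, high-cost → excess capacity:
  If types separate, normal capacity earns payment 116 and excess capacity earns 75.
  Low-cost: normal capacity gives 116 − 0 = 116; excess capacity gives 75 − 6 = 69. No deviation. ✓
  High-cost: excess capacity gives 75 − 34 = 41; normal capacity gives 116 − 0 = 116. Would deviate. ✗
Neither assignment is incentive-compatible.

None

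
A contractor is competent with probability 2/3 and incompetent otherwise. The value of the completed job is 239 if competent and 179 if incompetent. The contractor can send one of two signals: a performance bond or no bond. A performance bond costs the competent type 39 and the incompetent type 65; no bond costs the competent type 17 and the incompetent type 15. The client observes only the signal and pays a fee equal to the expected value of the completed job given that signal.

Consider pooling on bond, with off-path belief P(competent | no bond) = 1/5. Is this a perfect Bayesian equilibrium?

No

At the pooled signal (bond) the client holds the prior 2/3 and pays 2/3·239 + 1/3·179 = 219. Off-path (no bond) belief 1/5 gives 1/5·239 + 4/5·179 = 191.
Competent: bond gives 219 − 39 = 180; no bond gives 191 − 17 = 174. Stays. ✓
Incompetent: bond gives 219 − 65 = 154; no bond gives 191 − 15 = 176. Deviates. ✗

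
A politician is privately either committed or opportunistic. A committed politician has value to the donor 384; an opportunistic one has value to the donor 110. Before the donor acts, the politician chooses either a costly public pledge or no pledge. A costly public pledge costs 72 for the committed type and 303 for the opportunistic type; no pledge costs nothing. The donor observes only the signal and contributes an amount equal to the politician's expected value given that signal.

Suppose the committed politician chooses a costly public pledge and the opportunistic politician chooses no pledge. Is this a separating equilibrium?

Yes

Under separation the donor infers type exactly: pledge → committed (pays 384), no pledge → opportunistic (pays 110).
Committed: pledge gives 384 − 72 = 312; no pledge gives 110 − 0 = 110. No deviation. ✓
Opportunistic: no pledge gives 110 − 0 = 110; pledge gives 384 − 303 = 81. No deviation. ✓
Neither type gains from mimicking the other.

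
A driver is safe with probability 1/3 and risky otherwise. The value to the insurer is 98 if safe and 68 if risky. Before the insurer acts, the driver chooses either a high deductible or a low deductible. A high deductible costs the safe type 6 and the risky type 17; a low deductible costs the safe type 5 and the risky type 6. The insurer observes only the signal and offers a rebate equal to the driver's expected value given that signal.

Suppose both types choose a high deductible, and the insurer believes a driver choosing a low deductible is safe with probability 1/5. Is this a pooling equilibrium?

At the pooled signal (high deductible) the insurer holds the prior 1/3 and pays 1/3·98 + 2/3·68 = 78. Off-path (low deductible) belief 1/5 gives 1/5·98 + 4/5·68 = 74.
Safe: high deductible gives 78 − 6 = 72; low deductible gives 74 − 5 = 69. Stays. ✓
Risky: high deductible gives 78 − 17 = 61; low deductible gives 74 − 6 = 68. Deviates. ✗

No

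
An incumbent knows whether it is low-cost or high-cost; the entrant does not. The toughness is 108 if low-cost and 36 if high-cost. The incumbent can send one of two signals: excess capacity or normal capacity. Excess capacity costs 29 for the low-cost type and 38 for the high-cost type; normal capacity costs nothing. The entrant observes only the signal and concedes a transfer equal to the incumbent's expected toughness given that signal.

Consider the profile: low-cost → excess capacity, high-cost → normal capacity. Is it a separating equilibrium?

No

If types separate, excess capacity earns payment 108 and normal capacity earns 36.
Low-cost: excess capacity gives 108 − 29 = 79; normal capacity gives 36 − 0 = 36. No deviation. ✓
High-cost: normal capacity gives 36 − 0 = 36; excess capacity gives 108 − 38 = 70. Would deviate. ✗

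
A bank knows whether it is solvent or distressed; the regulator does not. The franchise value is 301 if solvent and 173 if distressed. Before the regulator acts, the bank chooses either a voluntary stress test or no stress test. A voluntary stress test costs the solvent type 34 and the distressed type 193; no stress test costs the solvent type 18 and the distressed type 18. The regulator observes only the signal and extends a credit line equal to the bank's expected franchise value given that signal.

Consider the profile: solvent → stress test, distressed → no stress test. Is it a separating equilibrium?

Yes

Under separation the regulator infers type exactly: stress test → solvent (pays 301), no stress test → distressed (pays 173).
Solvent: stress test gives 301 − 34 = 267; no stress test gives 173 − 18 = 155. No deviation. ✓
Distressed: no stress test gives 173 − 18 = 155; stress test gives 301 − 193 = 108. No deviation. ✓
Neither type gains from mimicking the other.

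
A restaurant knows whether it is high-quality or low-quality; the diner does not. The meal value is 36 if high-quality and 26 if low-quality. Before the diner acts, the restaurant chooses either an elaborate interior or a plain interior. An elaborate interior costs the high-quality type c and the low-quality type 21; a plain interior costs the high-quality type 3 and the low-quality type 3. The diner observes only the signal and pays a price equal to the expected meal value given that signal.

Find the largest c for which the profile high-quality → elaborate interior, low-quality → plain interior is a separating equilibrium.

Under separation: elaborate interior → high-quality (pays 36); plain interior → low-quality (pays 26).
Low-quality: 26 − 3 = 23 ≥ 36 − 21 = 15. Holds regardless of c. ✓
High-quality: 36 − c ≥ 26 − 3, so c ≤ 36 − 23 = 13.

13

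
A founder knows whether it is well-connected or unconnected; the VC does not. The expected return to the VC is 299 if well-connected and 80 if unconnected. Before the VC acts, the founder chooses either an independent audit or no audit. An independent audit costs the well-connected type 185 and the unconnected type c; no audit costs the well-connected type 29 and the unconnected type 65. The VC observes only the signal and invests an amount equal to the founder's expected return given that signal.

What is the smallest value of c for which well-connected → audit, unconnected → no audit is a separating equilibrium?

Under separation: audit → well-connected (pays 299); no audit → unconnected (pays 80).
Well-connected: 299 − 185 = 114 ≥ 80 − 29 = 51. Holds regardless of c. ✓
Unconnected: 80 − 65 ≥ 299 − c, so c ≥ 299 − 15 = 284.

284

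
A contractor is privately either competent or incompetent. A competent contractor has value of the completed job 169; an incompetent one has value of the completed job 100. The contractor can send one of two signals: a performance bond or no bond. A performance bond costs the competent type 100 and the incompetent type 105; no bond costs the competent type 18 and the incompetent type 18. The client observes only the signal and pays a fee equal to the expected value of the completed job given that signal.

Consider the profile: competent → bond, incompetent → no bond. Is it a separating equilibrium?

No

If types separate, bond earns payment 169 and no bond earns 100.
Competent: bond gives 169 − 100 = 69; no bond gives 100 − 18 = 82. Would deviate. ✗
Incompetent: no bond gives 100 − 18 = 82; bond gives 169 − 105 = 64. No deviation. ✓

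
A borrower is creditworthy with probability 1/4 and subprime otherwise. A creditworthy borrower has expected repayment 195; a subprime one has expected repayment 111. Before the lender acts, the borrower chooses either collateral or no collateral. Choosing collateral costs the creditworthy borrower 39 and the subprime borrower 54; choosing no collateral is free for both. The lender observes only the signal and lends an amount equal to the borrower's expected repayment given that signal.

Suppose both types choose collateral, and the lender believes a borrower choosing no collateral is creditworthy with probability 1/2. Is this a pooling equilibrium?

At the pooled signal (collateral) the lender holds the prior 1/4 and pays 1/4·195 + 3/4·111 = 132. Off-path (no collateral) belief 1/2 gives 1/2·195 + 1/2·111 = 153.
Creditworthy: collateral gives 132 − 39 = 93; no collateral gives 153 − 0 = 153. Deviates. ✗
Subprime: collateral gives 132 − 54 = 78; no collateral gives 153 − 0 = 153. Deviates. ✗

No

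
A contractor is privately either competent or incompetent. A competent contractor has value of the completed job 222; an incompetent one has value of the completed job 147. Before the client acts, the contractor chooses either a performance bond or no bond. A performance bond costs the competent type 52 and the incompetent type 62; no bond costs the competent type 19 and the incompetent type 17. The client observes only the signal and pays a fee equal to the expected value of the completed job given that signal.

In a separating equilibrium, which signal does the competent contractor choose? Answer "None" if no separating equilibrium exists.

None

Try competent → bond, incompetent → no bond:
  Under separation the client infers type exactly: bond → competent (pays 222), no bond → incompetent (pays 147).
  Competent: bond gives 222 − 52 = 170; no bond gives 147 − 19 = 128. No deviation. ✓
  Incompetent: no bond gives 147 − 17 = 130; bond gives 222 − 62 = 160. Would deviate. ✗
Try competent → no bond, incompetent → bond:
  Under separation the client infers type exactly: no bond → competent (pays 222), bond → incompetent (pays 147).
  Competent: no bond gives 222 − 19 = 203; bond gives 147 − 52 = 95. No deviation. ✓
  Incompetent: bond gives 147 − 62 = 85; no bond gives 222 − 17 = 205. Would deviate. ✗
Neither assignment is incentive-compatible.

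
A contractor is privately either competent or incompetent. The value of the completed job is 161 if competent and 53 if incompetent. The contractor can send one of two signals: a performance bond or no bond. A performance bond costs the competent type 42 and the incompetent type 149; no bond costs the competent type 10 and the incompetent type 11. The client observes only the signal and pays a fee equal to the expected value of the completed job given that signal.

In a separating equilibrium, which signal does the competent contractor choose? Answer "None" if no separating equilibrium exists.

bond

Try competent → bond, incompetent → no bond:
  If types separate, bond earns payment 161 and no bond earns 53.
  Competent: bond gives 161 − 42 = 119; no bond gives 53 − 10 = 43. No deviation. ✓
  Incompetent: no bond gives 53 − 11 = 42; bond gives 161 − 149 = 12. No deviation. ✓
Both hold — the competent type sends bond.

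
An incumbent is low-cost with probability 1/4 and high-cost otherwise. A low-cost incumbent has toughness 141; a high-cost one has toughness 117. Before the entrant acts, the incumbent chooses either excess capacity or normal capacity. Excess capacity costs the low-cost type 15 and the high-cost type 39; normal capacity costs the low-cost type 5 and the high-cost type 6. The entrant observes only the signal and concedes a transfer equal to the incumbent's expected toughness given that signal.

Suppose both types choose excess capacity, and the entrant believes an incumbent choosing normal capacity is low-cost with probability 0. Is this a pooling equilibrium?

On the equilibrium path (excess capacity) the entrant holds the prior 1/4 and pays 1/4·141 + 3/4·117 = 123. Off-path (normal capacity) belief 0 gives 0·141 + 1·117 = 117.
Low-cost: excess capacity gives 123 − 15 = 108; normal capacity gives 117 − 5 = 112. Deviates. ✗
High-cost: excess capacity gives 123 − 39 = 84; normal capacity gives 117 − 6 = 111. Deviates. ✗

No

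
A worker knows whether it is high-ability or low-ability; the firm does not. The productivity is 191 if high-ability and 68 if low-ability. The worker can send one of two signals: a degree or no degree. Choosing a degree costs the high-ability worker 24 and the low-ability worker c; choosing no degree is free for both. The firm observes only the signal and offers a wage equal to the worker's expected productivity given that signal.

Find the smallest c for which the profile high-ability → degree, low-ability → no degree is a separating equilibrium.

123

Under separation: degree → high-ability (pays 191); no degree → low-ability (pays 68).
High-ability: 191 − 24 = 167 ≥ 68 − 0 = 68. Holds regardless of c. ✓
Low-ability: 68 − 0 ≥ 191 − c, so c ≥ 191 − 68 = 123.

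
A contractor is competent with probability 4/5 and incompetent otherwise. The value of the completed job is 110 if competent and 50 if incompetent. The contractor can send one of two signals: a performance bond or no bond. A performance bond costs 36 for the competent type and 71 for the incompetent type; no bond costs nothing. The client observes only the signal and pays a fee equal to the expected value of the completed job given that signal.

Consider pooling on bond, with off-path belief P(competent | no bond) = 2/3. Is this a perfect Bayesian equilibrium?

At the pooled signal (bond) the client holds the prior 4/5 and pays 4/5·110 + 1/5·50 = 98. Off-path (no bond) belief 2/3 gives 2/3·110 + 1/3·50 = 90.
Competent: bond gives 98 − 36 = 62; no bond gives 90 − 0 = 90. Deviates. ✗
Incompetent: bond gives 98 − 71 = 27; no bond gives 90 − 0 = 90. Deviates. ✗

No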